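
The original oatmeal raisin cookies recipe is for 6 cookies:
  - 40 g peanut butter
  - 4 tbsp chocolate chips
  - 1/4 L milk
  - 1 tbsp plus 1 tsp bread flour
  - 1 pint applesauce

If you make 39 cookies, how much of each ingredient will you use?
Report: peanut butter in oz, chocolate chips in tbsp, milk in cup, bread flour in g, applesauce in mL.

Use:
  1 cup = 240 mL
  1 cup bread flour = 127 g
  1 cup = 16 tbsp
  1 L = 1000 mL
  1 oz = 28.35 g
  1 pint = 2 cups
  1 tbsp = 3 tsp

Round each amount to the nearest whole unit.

peanut butter: 9 oz; chocolate chips: 26 tbsp; milk: 7 cup; bread flour: 69 g; applesauce: 3120 mL

Scaling factor: 39/6 = 13/2 = 6.5.
peanut butter: 40 g × 13/2 ÷ 28.35 g/oz ≈ 9 oz
chocolate chips: 4 tbsp × 13/2 = 26 tbsp
milk: 0.25 L × 13/2 × 1000 mL/L ÷ 240 mL/cup ≈ 7 cup
bread flour: (1 tbsp + 1 tsp = 4/3 tbsp) × 13/2 ÷ 16 tbsp/cup × 127 g/cup ≈ 69 g
applesauce: 1 pint × 13/2 × 2 cup/pint × 240 mL/cup = 3120 mL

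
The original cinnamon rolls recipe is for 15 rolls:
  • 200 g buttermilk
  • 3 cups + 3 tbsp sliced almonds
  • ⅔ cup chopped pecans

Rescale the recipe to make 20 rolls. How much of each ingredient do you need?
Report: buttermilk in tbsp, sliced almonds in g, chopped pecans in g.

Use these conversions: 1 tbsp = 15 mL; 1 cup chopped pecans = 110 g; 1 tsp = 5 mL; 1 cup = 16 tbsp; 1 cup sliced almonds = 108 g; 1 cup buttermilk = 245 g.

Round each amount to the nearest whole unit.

Scaling factor: 20/15 = 4/3.
buttermilk: 200 g × 4/3 ÷ 245 g/cup × 16 tbsp/cup ≈ 17 tbsp
sliced almonds: (3 cup + 3 tbsp = 3.1875 cup) × 4/3 × 108 g/cup = 459 g
chopped pecans: 2/3 cup × 4/3 × 110 g/cup ≈ 98 g

buttermilk: 17 tbsp; sliced almonds: 459 g; chopped pecans: 98 g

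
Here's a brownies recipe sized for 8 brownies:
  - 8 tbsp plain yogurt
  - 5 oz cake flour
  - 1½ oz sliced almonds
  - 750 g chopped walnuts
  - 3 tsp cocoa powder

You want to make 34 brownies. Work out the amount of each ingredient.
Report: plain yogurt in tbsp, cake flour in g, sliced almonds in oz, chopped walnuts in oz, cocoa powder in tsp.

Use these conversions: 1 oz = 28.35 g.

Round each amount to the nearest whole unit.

plain yogurt: 34 tbsp; cake flour: 602 g; sliced almonds: 6 oz; chopped walnuts: 112 oz; cocoa powder: 13 tsp

Scaling factor: 34/8 = 17/4 = 4.25.
plain yogurt: 8 tbsp × 17/4 = 34 tbsp
cake flour: 5 oz × 17/4 × 28.35 g/oz ≈ 602 g
sliced almonds: 1.5 oz × 17/4 ≈ 6 oz
chopped walnuts: 750 g × 17/4 ÷ 28.35 g/oz ≈ 112 oz
cocoa powder: 3 tsp × 17/4 ≈ 13 tsp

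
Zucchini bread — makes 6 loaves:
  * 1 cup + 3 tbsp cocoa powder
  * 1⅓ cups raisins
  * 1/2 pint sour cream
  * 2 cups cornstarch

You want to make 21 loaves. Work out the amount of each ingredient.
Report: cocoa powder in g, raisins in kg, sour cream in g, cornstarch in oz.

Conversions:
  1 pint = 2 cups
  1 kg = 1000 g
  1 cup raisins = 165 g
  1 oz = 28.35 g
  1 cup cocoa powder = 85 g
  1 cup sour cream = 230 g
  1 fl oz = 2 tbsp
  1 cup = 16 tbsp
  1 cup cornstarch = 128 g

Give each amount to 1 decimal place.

Scaling factor: 21/6 = 7/2 = 3.5.
cocoa powder: (1 cup + 3 tbsp = 1.1875 cup) × 7/2 × 85 g/cup ≈ 353.3 g
raisins: 4/3 cup × 7/2 × 165 g/cup ÷ 1000 g/kg ≈ 0.8 kg
sour cream: 0.5 pint × 7/2 × 2 cup/pint × 230 g/cup = 805.0 g
cornstarch: 2 cup × 7/2 × 128 g/cup ÷ 28.35 g/oz ≈ 31.6 oz

cocoa powder: 353.3 g; raisins: 0.8 kg; sour cream: 805.0 g; cornstarch: 31.6 oz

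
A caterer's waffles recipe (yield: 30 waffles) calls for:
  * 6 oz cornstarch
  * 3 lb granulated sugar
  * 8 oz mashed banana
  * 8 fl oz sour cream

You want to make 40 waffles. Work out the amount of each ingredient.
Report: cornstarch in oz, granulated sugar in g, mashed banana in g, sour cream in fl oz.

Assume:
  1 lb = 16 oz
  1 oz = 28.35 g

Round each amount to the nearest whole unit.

Scaling factor: 40/30 = 4/3.
cornstarch: 6 oz × 4/3 = 8 oz
granulated sugar: 3 lb × 4/3 × 16 oz/lb × 28.35 g/oz ≈ 1814 g
mashed banana: 8 oz × 4/3 × 28.35 g/oz ≈ 302 g
sour cream: 8 fl oz × 4/3 ≈ 11 fl oz

cornstarch: 8 oz; granulated sugar: 1814 g; mashed banana: 302 g; sour cream: 11 fl oz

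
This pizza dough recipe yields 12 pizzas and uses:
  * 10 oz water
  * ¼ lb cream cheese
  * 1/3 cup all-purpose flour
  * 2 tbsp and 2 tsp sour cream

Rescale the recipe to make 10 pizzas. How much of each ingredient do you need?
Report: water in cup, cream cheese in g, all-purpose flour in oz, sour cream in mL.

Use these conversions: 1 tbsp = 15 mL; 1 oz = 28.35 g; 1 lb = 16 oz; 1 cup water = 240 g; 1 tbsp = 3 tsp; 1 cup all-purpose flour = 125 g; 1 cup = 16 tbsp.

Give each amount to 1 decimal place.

water: 1.0 cup; cream cheese: 94.5 g; all-purpose flour: 1.2 oz; sour cream: 33.3 mL

Scaling factor: 10/12 = 5/6.
water: 10 oz × 5/6 × 28.35 g/oz ÷ 240 g/cup ≈ 1.0 cup
cream cheese: 0.25 lb × 5/6 × 16 oz/lb × 28.35 g/oz = 94.5 g
all-purpose flour: 1/3 cup × 5/6 × 125 g/cup ÷ 28.35 g/oz ≈ 1.2 oz
sour cream: (2 tbsp + 2 tsp = 8/3 tbsp) × 5/6 × 15 mL/tbsp ≈ 33.3 mL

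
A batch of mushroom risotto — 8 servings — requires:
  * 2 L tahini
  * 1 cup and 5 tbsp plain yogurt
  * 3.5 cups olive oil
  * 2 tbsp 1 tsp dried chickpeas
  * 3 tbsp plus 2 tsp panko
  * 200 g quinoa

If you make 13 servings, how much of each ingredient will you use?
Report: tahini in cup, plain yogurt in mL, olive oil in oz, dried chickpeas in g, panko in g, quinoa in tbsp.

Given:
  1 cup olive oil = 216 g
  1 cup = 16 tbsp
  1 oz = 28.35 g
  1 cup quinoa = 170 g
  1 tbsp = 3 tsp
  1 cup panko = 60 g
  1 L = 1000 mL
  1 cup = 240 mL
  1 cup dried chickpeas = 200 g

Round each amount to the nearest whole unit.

Scaling factor: 13/8 = 1.625.
tahini: 2 L × 13/8 × 1000 mL/L ÷ 240 mL/cup ≈ 14 cup
plain yogurt: (1 cup + 5 tbsp = 1.3125 cup) × 13/8 × 240 mL/cup ≈ 512 mL
olive oil: 3.5 cup × 13/8 × 216 g/cup ÷ 28.35 g/oz ≈ 43 oz
dried chickpeas: (2 tbsp + 1 tsp = 7/3 tbsp) × 13/8 ÷ 16 tbsp/cup × 200 g/cup ≈ 47 g
panko: (3 tbsp + 2 tsp = 11/3 tbsp) × 13/8 ÷ 16 tbsp/cup × 60 g/cup ≈ 22 g
quinoa: 200 g × 13/8 ÷ 170 g/cup × 16 tbsp/cup ≈ 31 tbsp

tahini: 14 cup; plain yogurt: 512 mL; olive oil: 43 oz; dried chickpeas: 47 g; panko: 22 g; quinoa: 31 tbsp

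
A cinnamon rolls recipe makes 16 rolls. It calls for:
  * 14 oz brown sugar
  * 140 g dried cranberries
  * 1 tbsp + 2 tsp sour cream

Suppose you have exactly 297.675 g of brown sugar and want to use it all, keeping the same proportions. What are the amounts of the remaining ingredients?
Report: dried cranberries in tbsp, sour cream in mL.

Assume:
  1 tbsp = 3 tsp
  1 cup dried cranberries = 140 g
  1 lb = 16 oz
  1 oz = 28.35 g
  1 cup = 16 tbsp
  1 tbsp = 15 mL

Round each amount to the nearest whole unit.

dried cranberries: 12 tbsp; sour cream: 19 mL

The original recipe has 396.9 g of brown sugar, so the scaling factor is 297.675 ÷ 396.9 = 3/4 = 0.75.
dried cranberries: 140 g × 3/4 ÷ 140 g/cup × 16 tbsp/cup = 12 tbsp
sour cream: (1 tbsp + 2 tsp = 5/3 tbsp) × 3/4 × 15 mL/tbsp ≈ 19 mL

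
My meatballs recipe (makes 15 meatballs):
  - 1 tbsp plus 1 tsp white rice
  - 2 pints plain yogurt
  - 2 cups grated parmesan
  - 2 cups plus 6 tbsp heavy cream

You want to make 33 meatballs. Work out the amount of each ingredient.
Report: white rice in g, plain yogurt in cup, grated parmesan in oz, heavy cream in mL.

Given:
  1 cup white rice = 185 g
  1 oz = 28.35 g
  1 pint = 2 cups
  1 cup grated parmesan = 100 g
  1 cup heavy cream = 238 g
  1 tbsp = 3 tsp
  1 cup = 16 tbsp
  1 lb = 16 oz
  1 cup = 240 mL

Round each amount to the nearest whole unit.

Scaling factor: 33/15 = 11/5 = 2.2.
white rice: (1 tbsp + 1 tsp = 4/3 tbsp) × 11/5 ÷ 16 tbsp/cup × 185 g/cup ≈ 34 g
plain yogurt: 2 pint × 11/5 × 2 cup/pint ≈ 9 cup
grated parmesan: 2 cup × 11/5 × 100 g/cup ÷ 28.35 g/oz ≈ 16 oz
heavy cream: (2 cup + 6 tbsp = 2.375 cup) × 11/5 × 240 mL/cup = 1254 mL

white rice: 34 g; plain yogurt: 9 cup; grated parmesan: 16 oz; heavy cream: 1254 mL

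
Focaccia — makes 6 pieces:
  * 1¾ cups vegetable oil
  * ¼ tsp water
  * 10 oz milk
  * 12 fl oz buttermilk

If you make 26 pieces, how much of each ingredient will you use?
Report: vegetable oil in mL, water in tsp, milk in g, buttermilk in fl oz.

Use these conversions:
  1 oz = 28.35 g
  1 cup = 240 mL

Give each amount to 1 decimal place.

vegetable oil: 1820.0 mL; water: 1.1 tsp; milk: 1228.5 g; buttermilk: 52.0 fl oz

Scaling factor: 26/6 = 13/3.
vegetable oil: 1.75 cup × 13/3 × 240 mL/cup = 1820.0 mL
water: 0.25 tsp × 13/3 ≈ 1.1 tsp
milk: 10 oz × 13/3 × 28.35 g/oz = 1228.5 g
buttermilk: 12 fl oz × 13/3 = 52.0 fl oz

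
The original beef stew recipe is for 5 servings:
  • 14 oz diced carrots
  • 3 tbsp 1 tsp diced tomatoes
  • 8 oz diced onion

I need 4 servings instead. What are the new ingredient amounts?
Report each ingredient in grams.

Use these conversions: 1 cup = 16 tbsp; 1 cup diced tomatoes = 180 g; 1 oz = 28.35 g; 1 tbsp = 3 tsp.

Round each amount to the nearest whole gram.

Scaling factor: 4/5 = 0.8.
diced carrots: 14 oz × 4/5 × 28.35 g/oz ≈ 318 g
diced tomatoes: (3 tbsp + 1 tsp = 10/3 tbsp) × 4/5 ÷ 16 tbsp/cup × 180 g/cup = 30 g
diced onion: 8 oz × 4/5 × 28.35 g/oz ≈ 181 g

diced carrots: 318 g; diced tomatoes: 30 g; diced onion: 181 g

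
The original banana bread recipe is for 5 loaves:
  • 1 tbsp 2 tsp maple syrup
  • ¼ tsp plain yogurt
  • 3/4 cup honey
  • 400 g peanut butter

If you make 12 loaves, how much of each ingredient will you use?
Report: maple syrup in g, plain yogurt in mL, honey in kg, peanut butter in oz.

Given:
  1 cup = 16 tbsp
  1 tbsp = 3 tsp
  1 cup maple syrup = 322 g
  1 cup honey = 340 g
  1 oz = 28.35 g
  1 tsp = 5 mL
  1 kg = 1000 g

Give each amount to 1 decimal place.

Scaling factor: 12/5 = 2.4.
maple syrup: (1 tbsp + 2 tsp = 5/3 tbsp) × 12/5 ÷ 16 tbsp/cup × 322 g/cup = 80.5 g
plain yogurt: 0.25 tsp × 12/5 × 5 mL/tsp = 3.0 mL
honey: 0.75 cup × 12/5 × 340 g/cup ÷ 1000 g/kg ≈ 0.6 kg
peanut butter: 400 g × 12/5 ÷ 28.35 g/oz ≈ 33.9 oz

maple syrup: 80.5 g; plain yogurt: 3.0 mL; honey: 0.6 kg; peanut butter: 33.9 oz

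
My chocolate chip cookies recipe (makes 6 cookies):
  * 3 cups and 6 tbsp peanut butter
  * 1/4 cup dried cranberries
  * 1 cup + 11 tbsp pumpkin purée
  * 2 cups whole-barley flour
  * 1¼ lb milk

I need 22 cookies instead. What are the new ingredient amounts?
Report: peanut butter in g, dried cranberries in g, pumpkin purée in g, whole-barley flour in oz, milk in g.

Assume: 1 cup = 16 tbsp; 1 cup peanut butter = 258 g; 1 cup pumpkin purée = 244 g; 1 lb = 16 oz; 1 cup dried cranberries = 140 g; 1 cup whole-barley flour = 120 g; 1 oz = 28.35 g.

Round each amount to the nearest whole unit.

Scaling factor: 22/6 = 11/3.
peanut butter: (3 cup + 6 tbsp = 3.375 cup) × 11/3 × 258 g/cup ≈ 3193 g
dried cranberries: 0.25 cup × 11/3 × 140 g/cup ≈ 128 g
pumpkin purée: (1 cup + 11 tbsp = 1.6875 cup) × 11/3 × 244 g/cup ≈ 1510 g
whole-barley flour: 2 cup × 11/3 × 120 g/cup ÷ 28.35 g/oz ≈ 31 oz
milk: 1.25 lb × 11/3 × 16 oz/lb × 28.35 g/oz = 2079 g

peanut butter: 3193 g; dried cranberries: 128 g; pumpkin purée: 1510 g; whole-barley flour: 31 oz; milk: 2079 g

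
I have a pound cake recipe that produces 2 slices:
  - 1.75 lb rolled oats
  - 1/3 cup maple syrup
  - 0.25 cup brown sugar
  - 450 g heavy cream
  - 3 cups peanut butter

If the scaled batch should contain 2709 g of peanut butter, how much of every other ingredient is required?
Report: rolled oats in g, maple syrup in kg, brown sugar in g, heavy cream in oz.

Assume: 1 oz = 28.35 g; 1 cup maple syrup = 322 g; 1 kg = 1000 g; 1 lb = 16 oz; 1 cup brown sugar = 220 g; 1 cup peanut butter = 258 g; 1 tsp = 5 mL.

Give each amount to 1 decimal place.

The original recipe has 774 g of peanut butter, so the scaling factor is 2709 ÷ 774 = 7/2 = 3.5.
rolled oats: 1.75 lb × 7/2 × 16 oz/lb × 28.35 g/oz = 2778.3 g
maple syrup: 1/3 cup × 7/2 × 322 g/cup ÷ 1000 g/kg ≈ 0.4 kg
brown sugar: 0.25 cup × 7/2 × 220 g/cup = 192.5 g
heavy cream: 450 g × 7/2 ÷ 28.35 g/oz ≈ 55.6 oz

rolled oats: 2778.3 g; maple syrup: 0.4 kg; brown sugar: 192.5 g; heavy cream: 55.6 oz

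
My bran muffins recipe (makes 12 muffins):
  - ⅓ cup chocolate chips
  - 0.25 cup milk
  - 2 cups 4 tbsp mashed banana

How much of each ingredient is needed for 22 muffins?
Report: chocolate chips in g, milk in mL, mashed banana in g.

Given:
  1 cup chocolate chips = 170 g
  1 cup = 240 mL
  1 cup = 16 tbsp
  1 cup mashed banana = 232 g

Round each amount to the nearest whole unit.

chocolate chips: 104 g; milk: 110 mL; mashed banana: 957 g

Scaling factor: 22/12 = 11/6.
chocolate chips: 1/3 cup × 11/6 × 170 g/cup ≈ 104 g
milk: 0.25 cup × 11/6 × 240 mL/cup = 110 mL
mashed banana: (2 cup + 4 tbsp = 2.25 cup) × 11/6 × 232 g/cup = 957 g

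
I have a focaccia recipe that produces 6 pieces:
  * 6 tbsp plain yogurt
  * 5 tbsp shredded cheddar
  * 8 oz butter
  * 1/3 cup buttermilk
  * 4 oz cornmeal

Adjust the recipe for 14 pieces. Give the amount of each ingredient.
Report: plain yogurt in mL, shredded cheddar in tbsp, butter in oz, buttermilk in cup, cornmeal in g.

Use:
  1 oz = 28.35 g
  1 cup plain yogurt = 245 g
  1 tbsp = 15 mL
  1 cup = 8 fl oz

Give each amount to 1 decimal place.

plain yogurt: 210.0 mL; shredded cheddar: 11.7 tbsp; butter: 18.7 oz; buttermilk: 0.8 cup; cornmeal: 264.6 g

Scaling factor: 14/6 = 7/3.
plain yogurt: 6 tbsp × 7/3 × 15 mL/tbsp = 210.0 mL
shredded cheddar: 5 tbsp × 7/3 ≈ 11.7 tbsp
butter: 8 oz × 7/3 ≈ 18.7 oz
buttermilk: 1/3 cup × 7/3 ≈ 0.8 cup
cornmeal: 4 oz × 7/3 × 28.35 g/oz = 264.6 g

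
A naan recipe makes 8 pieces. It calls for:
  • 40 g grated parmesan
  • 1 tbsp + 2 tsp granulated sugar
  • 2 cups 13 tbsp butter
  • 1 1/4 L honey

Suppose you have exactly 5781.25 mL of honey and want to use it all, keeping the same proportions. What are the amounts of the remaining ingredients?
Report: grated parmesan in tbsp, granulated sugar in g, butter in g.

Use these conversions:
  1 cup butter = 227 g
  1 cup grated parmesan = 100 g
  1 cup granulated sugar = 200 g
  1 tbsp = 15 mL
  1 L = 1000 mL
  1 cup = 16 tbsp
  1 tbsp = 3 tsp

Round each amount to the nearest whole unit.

grated parmesan: 30 tbsp; granulated sugar: 96 g; butter: 2953 g

The original recipe has 1250 mL of honey, so the scaling factor is 5781.25 ÷ 1250 = 37/8 = 4.625.
grated parmesan: 40 g × 37/8 ÷ 100 g/cup × 16 tbsp/cup ≈ 30 tbsp
granulated sugar: (1 tbsp + 2 tsp = 5/3 tbsp) × 37/8 ÷ 16 tbsp/cup × 200 g/cup ≈ 96 g
butter: (2 cup + 13 tbsp = 2.8125 cup) × 37/8 × 227 g/cup ≈ 2953 g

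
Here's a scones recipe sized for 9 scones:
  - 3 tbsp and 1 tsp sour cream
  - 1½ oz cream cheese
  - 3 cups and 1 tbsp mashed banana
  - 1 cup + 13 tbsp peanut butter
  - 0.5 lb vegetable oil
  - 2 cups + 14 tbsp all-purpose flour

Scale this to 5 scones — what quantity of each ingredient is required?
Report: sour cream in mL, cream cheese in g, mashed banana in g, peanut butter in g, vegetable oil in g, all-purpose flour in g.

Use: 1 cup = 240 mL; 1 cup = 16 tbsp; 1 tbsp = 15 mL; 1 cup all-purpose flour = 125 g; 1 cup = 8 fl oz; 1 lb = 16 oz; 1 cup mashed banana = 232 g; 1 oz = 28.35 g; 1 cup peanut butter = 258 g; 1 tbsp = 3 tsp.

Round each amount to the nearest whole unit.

sour cream: 28 mL; cream cheese: 24 g; mashed banana: 395 g; peanut butter: 260 g; vegetable oil: 126 g; all-purpose flour: 200 g

Scaling factor: 5/9.
sour cream: (3 tbsp + 1 tsp = 10/3 tbsp) × 5/9 × 15 mL/tbsp ≈ 28 mL
cream cheese: 1.5 oz × 5/9 × 28.35 g/oz ≈ 24 g
mashed banana: (3 cup + 1 tbsp = 3.0625 cup) × 5/9 × 232 g/cup ≈ 395 g
peanut butter: (1 cup + 13 tbsp = 1.8125 cup) × 5/9 × 258 g/cup ≈ 260 g
vegetable oil: 0.5 lb × 5/9 × 16 oz/lb × 28.35 g/oz = 126 g
all-purpose flour: (2 cup + 14 tbsp = 2.875 cup) × 5/9 × 125 g/cup ≈ 200 g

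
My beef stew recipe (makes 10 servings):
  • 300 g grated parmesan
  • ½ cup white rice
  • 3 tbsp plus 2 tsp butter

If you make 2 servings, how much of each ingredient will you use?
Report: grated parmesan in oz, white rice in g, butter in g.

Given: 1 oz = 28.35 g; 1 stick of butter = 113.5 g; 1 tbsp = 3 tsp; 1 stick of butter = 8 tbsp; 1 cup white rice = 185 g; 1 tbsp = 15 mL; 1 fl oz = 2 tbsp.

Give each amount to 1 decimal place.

grated parmesan: 2.1 oz; white rice: 18.5 g; butter: 10.4 g

Scaling factor: 2/10 = 1/5 = 0.2.
grated parmesan: 300 g × 1/5 ÷ 28.35 g/oz ≈ 2.1 oz
white rice: 0.5 cup × 1/5 × 185 g/cup = 18.5 g
butter: (3 tbsp + 2 tsp = 11/3 tbsp) × 1/5 ÷ 8 tbsp/stick × 113.5 g/stick ≈ 10.4 g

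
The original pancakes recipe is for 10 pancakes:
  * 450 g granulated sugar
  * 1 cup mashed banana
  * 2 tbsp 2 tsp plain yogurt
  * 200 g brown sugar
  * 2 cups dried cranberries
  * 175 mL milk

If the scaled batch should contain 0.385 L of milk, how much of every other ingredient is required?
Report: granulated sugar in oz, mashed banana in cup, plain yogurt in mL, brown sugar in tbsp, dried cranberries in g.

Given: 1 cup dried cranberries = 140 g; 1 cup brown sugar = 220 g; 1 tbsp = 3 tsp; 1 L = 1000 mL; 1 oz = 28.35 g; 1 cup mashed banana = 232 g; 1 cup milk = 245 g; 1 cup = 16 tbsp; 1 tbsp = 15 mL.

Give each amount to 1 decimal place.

granulated sugar: 34.9 oz; mashed banana: 2.2 cup; plain yogurt: 88.0 mL; brown sugar: 32.0 tbsp; dried cranberries: 616.0 g

The original recipe has 0.175 L of milk, so the scaling factor is 0.385 ÷ 0.175 = 11/5 = 2.2.
granulated sugar: 450 g × 11/5 ÷ 28.35 g/oz ≈ 34.9 oz
mashed banana: 1 cup × 11/5 = 2.2 cup
plain yogurt: (2 tbsp + 2 tsp = 8/3 tbsp) × 11/5 × 15 mL/tbsp = 88.0 mL
brown sugar: 200 g × 11/5 ÷ 220 g/cup × 16 tbsp/cup = 32.0 tbsp
dried cranberries: 2 cup × 11/5 × 140 g/cup = 616.0 g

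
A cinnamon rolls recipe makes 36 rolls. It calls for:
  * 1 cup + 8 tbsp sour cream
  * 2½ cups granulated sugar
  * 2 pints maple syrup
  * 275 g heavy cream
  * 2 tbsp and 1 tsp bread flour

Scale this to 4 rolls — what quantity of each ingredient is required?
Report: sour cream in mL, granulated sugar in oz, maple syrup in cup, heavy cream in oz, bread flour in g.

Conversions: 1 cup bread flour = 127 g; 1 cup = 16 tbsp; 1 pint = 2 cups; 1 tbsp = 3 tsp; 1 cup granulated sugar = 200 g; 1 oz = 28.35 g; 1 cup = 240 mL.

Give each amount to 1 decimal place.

Scaling factor: 4/36 = 1/9.
sour cream: (1 cup + 8 tbsp = 1.5 cup) × 1/9 × 240 mL/cup = 40.0 mL
granulated sugar: 2.5 cup × 1/9 × 200 g/cup ÷ 28.35 g/oz ≈ 2.0 oz
maple syrup: 2 pint × 1/9 × 2 cup/pint ≈ 0.4 cup
heavy cream: 275 g × 1/9 ÷ 28.35 g/oz ≈ 1.1 oz
bread flour: (2 tbsp + 1 tsp = 7/3 tbsp) × 1/9 ÷ 16 tbsp/cup × 127 g/cup ≈ 2.1 g

sour cream: 40.0 mL; granulated sugar: 2.0 oz; maple syrup: 0.4 cup; heavy cream: 1.1 oz; bread flour: 2.1 g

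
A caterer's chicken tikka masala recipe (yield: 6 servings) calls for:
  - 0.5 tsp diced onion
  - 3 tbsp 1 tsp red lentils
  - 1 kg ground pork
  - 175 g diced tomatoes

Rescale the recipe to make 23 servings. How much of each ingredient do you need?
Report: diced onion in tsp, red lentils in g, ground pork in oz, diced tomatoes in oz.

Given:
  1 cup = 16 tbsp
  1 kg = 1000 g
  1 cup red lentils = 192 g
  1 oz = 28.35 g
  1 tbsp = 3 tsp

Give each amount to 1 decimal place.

Scaling factor: 23/6.
diced onion: 0.5 tsp × 23/6 ≈ 1.9 tsp
red lentils: (3 tbsp + 1 tsp = 10/3 tbsp) × 23/6 ÷ 16 tbsp/cup × 192 g/cup ≈ 153.3 g
ground pork: 1 kg × 23/6 × 1000 g/kg ÷ 28.35 g/oz ≈ 135.2 oz
diced tomatoes: 175 g × 23/6 ÷ 28.35 g/oz ≈ 23.7 oz

diced onion: 1.9 tsp; red lentils: 153.3 g; ground pork: 135.2 oz; diced tomatoes: 23.7 oz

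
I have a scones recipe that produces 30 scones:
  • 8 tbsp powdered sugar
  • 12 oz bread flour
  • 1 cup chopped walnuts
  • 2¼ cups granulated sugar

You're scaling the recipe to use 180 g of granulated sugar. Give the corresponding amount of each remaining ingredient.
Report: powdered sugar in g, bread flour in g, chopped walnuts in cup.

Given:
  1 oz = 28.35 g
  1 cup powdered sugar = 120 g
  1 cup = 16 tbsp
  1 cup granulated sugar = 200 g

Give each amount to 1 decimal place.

powdered sugar: 24.0 g; bread flour: 136.1 g; chopped walnuts: 0.4 cup

The original recipe has 450 g of granulated sugar, so the scaling factor is 180 ÷ 450 = 2/5 = 0.4.
powdered sugar: 8 tbsp × 2/5 ÷ 16 tbsp/cup × 120 g/cup = 24.0 g
bread flour: 12 oz × 2/5 × 28.35 g/oz ≈ 136.1 g
chopped walnuts: 1 cup × 2/5 = 0.4 cup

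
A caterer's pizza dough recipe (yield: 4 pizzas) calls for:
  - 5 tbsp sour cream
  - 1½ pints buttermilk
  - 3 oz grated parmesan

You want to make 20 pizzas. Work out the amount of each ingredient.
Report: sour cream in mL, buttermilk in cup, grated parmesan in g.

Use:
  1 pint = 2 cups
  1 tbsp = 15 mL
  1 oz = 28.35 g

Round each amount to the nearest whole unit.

Scaling factor: 20/4 = 5.
sour cream: 5 tbsp × 5 × 15 mL/tbsp = 375 mL
buttermilk: 1.5 pint × 5 × 2 cup/pint = 15 cup
grated parmesan: 3 oz × 5 × 28.35 g/oz ≈ 425 g

sour cream: 375 mL; buttermilk: 15 cup; grated parmesan: 425 g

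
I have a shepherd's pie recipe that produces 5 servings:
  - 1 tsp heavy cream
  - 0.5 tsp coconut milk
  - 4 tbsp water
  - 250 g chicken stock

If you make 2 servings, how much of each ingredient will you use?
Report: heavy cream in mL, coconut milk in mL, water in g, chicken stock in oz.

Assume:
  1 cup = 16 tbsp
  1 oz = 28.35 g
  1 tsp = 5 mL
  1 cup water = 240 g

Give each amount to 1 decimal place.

heavy cream: 2.0 mL; coconut milk: 1.0 mL; water: 24.0 g; chicken stock: 3.5 oz

Scaling factor: 2/5 = 0.4.
heavy cream: 1 tsp × 2/5 × 5 mL/tsp = 2.0 mL
coconut milk: 0.5 tsp × 2/5 × 5 mL/tsp = 1.0 mL
water: 4 tbsp × 2/5 ÷ 16 tbsp/cup × 240 g/cup = 24.0 g
chicken stock: 250 g × 2/5 ÷ 28.35 g/oz ≈ 3.5 oz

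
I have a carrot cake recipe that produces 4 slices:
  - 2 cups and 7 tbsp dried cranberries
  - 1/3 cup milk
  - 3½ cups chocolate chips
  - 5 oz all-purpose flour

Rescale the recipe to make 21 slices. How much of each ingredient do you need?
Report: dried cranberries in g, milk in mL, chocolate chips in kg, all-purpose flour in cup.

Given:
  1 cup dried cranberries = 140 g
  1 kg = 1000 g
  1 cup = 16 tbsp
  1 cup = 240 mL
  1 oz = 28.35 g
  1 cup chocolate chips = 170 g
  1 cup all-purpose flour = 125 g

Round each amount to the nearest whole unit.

dried cranberries: 1792 g; milk: 420 mL; chocolate chips: 3 kg; all-purpose flour: 6 cup

Scaling factor: 21/4 = 5.25.
dried cranberries: (2 cup + 7 tbsp = 2.4375 cup) × 21/4 × 140 g/cup ≈ 1792 g
milk: 1/3 cup × 21/4 × 240 mL/cup = 420 mL
chocolate chips: 3.5 cup × 21/4 × 170 g/cup ÷ 1000 g/kg ≈ 3 kg
all-purpose flour: 5 oz × 21/4 × 28.35 g/oz ÷ 125 g/cup ≈ 6 cup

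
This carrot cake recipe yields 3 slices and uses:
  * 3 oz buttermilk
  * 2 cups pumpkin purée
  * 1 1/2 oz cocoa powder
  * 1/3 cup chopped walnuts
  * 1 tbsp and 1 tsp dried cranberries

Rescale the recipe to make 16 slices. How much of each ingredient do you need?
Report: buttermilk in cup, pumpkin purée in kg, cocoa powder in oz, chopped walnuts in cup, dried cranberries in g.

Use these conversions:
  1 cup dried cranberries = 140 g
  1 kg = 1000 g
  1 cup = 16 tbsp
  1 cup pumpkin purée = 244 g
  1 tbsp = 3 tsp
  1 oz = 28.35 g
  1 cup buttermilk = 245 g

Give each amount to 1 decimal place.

Scaling factor: 16/3.
buttermilk: 3 oz × 16/3 × 28.35 g/oz ÷ 245 g/cup ≈ 1.9 cup
pumpkin purée: 2 cup × 16/3 × 244 g/cup ÷ 1000 g/kg ≈ 2.6 kg
cocoa powder: 1.5 oz × 16/3 = 8.0 oz
chopped walnuts: 1/3 cup × 16/3 ≈ 1.8 cup
dried cranberries: (1 tbsp + 1 tsp = 4/3 tbsp) × 16/3 ÷ 16 tbsp/cup × 140 g/cup ≈ 62.2 g

buttermilk: 1.9 cup; pumpkin purée: 2.6 kg; cocoa powder: 8.0 oz; chopped walnuts: 1.8 cup; dried cranberries: 62.2 g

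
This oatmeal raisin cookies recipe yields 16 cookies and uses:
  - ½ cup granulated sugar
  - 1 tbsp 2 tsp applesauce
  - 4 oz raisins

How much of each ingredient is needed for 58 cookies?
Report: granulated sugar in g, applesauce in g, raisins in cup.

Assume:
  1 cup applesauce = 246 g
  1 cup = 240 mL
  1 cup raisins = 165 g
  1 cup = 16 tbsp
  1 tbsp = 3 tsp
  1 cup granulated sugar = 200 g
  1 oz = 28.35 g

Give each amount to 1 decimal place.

Scaling factor: 58/16 = 29/8 = 3.625.
granulated sugar: 0.5 cup × 29/8 × 200 g/cup = 362.5 g
applesauce: (1 tbsp + 2 tsp = 5/3 tbsp) × 29/8 ÷ 16 tbsp/cup × 246 g/cup ≈ 92.9 g
raisins: 4 oz × 29/8 × 28.35 g/oz ÷ 165 g/cup ≈ 2.5 cup

granulated sugar: 362.5 g; applesauce: 92.9 g; raisins: 2.5 cup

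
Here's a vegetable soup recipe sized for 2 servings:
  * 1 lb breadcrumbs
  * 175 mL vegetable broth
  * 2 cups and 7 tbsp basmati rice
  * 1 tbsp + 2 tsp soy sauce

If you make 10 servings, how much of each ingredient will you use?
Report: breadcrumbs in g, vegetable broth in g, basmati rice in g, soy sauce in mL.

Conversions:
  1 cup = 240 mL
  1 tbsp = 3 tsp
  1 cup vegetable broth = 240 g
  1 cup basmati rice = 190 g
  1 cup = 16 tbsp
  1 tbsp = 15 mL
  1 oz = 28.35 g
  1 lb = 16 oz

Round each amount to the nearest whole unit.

breadcrumbs: 2268 g; vegetable broth: 875 g; basmati rice: 2316 g; soy sauce: 125 mL

Scaling factor: 10/2 = 5.
breadcrumbs: 1 lb × 5 × 16 oz/lb × 28.35 g/oz = 2268 g
vegetable broth: 175 mL × 5 ÷ 240 mL/cup × 240 g/cup = 875 g
basmati rice: (2 cup + 7 tbsp = 2.4375 cup) × 5 × 190 g/cup ≈ 2316 g
soy sauce: (1 tbsp + 2 tsp = 5/3 tbsp) × 5 × 15 mL/tbsp = 125 mL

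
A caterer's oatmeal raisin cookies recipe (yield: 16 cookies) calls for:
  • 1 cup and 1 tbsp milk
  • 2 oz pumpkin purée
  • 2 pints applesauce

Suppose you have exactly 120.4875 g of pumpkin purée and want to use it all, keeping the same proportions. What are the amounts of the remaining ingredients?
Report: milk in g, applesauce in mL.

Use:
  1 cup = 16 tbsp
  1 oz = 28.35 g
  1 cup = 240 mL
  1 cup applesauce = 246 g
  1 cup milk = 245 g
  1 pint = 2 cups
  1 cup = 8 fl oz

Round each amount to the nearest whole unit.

The original recipe has 56.7 g of pumpkin purée, so the scaling factor is 120.4875 ÷ 56.7 = 17/8 = 2.125.
milk: (1 cup + 1 tbsp = 1.0625 cup) × 17/8 × 245 g/cup ≈ 553 g
applesauce: 2 pint × 17/8 × 2 cup/pint × 240 mL/cup = 2040 mL

milk: 553 g; applesauce: 2040 mL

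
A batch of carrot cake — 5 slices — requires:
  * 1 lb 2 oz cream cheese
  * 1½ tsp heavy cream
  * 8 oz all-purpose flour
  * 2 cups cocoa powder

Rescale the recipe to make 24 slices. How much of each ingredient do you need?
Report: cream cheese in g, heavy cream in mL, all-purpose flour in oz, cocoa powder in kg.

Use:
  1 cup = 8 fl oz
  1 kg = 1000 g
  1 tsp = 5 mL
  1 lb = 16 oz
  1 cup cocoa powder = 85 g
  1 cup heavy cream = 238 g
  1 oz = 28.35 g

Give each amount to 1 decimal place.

Scaling factor: 24/5 = 4.8.
cream cheese: (1 lb + 2 oz = 1.125 lb) × 24/5 × 16 oz/lb × 28.35 g/oz ≈ 2449.4 g
heavy cream: 1.5 tsp × 24/5 × 5 mL/tsp = 36.0 mL
all-purpose flour: 8 oz × 24/5 = 38.4 oz
cocoa powder: 2 cup × 24/5 × 85 g/cup ÷ 1000 g/kg ≈ 0.8 kg

cream cheese: 2449.4 g; heavy cream: 36.0 mL; all-purpose flour: 38.4 oz; cocoa powder: 0.8 kg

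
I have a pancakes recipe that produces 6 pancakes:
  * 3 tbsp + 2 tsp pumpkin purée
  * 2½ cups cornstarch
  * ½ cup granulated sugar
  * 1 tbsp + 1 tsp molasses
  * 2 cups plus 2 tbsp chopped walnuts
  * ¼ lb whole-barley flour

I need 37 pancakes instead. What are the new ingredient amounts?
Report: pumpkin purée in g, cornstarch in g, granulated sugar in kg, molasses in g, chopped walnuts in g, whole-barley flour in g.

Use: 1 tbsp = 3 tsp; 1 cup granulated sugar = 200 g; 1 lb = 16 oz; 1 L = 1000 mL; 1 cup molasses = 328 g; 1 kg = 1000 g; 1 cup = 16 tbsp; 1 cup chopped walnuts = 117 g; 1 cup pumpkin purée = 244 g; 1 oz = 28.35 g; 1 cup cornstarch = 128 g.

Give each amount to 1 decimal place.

pumpkin purée: 344.8 g; cornstarch: 1973.3 g; granulated sugar: 0.6 kg; molasses: 168.6 g; chopped walnuts: 1533.2 g; whole-barley flour: 699.3 g

Scaling factor: 37/6.
pumpkin purée: (3 tbsp + 2 tsp = 11/3 tbsp) × 37/6 ÷ 16 tbsp/cup × 244 g/cup ≈ 344.8 g
cornstarch: 2.5 cup × 37/6 × 128 g/cup ≈ 1973.3 g
granulated sugar: 0.5 cup × 37/6 × 200 g/cup ÷ 1000 g/kg ≈ 0.6 kg
molasses: (1 tbsp + 1 tsp = 4/3 tbsp) × 37/6 ÷ 16 tbsp/cup × 328 g/cup ≈ 168.6 g
chopped walnuts: (2 cup + 2 tbsp = 2.125 cup) × 37/6 × 117 g/cup ≈ 1533.2 g
whole-barley flour: 0.25 lb × 37/6 × 16 oz/lb × 28.35 g/oz = 699.3 g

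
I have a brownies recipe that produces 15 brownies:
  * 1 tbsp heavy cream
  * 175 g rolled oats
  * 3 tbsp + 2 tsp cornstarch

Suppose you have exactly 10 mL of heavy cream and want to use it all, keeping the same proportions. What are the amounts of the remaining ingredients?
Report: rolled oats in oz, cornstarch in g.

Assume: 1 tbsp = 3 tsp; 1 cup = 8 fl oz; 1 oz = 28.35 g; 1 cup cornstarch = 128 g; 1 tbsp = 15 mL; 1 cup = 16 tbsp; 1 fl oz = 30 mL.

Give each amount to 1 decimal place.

rolled oats: 4.1 oz; cornstarch: 19.6 g

The original recipe has 15 mL of heavy cream, so the scaling factor is 10 ÷ 15 = 2/3.
rolled oats: 175 g × 2/3 ÷ 28.35 g/oz ≈ 4.1 oz
cornstarch: (3 tbsp + 2 tsp = 11/3 tbsp) × 2/3 ÷ 16 tbsp/cup × 128 g/cup ≈ 19.6 g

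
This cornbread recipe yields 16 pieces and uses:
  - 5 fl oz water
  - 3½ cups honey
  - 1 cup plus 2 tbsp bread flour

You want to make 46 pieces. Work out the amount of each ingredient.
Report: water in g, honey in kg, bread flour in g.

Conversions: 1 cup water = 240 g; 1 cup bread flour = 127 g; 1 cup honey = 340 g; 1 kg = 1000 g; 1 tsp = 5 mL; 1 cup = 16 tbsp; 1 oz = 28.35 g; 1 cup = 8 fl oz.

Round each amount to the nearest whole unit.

water: 431 g; honey: 3 kg; bread flour: 411 g

Scaling factor: 46/16 = 23/8 = 2.875.
water: 5 fl oz × 23/8 ÷ 8 fl oz/cup × 240 g/cup ≈ 431 g
honey: 3.5 cup × 23/8 × 340 g/cup ÷ 1000 g/kg ≈ 3 kg
bread flour: (1 cup + 2 tbsp = 1.125 cup) × 23/8 × 127 g/cup ≈ 411 g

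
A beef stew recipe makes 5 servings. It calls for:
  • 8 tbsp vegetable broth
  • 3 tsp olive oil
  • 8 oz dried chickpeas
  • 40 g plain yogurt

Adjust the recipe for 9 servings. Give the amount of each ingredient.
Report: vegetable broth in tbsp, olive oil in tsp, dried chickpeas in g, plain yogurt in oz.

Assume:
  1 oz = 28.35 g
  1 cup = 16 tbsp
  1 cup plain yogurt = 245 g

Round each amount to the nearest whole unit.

vegetable broth: 14 tbsp; olive oil: 5 tsp; dried chickpeas: 408 g; plain yogurt: 3 oz

Scaling factor: 9/5 = 1.8.
vegetable broth: 8 tbsp × 9/5 ≈ 14 tbsp
olive oil: 3 tsp × 9/5 ≈ 5 tsp
dried chickpeas: 8 oz × 9/5 × 28.35 g/oz ≈ 408 g
plain yogurt: 40 g × 9/5 ÷ 28.35 g/oz ≈ 3 oz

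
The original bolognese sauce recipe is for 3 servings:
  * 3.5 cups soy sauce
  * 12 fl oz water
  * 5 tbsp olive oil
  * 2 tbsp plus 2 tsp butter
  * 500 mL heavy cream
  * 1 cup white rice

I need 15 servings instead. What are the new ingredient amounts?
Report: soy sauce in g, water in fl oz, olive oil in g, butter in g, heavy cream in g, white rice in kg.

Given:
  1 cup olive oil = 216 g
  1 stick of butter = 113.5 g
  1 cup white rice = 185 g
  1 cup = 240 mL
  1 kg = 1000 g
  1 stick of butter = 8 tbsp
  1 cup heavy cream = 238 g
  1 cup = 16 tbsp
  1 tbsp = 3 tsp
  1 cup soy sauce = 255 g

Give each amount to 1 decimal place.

Scaling factor: 15/3 = 5.
soy sauce: 3.5 cup × 5 × 255 g/cup = 4462.5 g
water: 12 fl oz × 5 = 60.0 fl oz
olive oil: 5 tbsp × 5 ÷ 16 tbsp/cup × 216 g/cup = 337.5 g
butter: (2 tbsp + 2 tsp = 8/3 tbsp) × 5 ÷ 8 tbsp/stick × 113.5 g/stick ≈ 189.2 g
heavy cream: 500 mL × 5 ÷ 240 mL/cup × 238 g/cup ≈ 2479.2 g
white rice: 1 cup × 5 × 185 g/cup ÷ 1000 g/kg ≈ 0.9 kg

soy sauce: 4462.5 g; water: 60.0 fl oz; olive oil: 337.5 g; butter: 189.2 g; heavy cream: 2479.2 g; white rice: 0.9 kg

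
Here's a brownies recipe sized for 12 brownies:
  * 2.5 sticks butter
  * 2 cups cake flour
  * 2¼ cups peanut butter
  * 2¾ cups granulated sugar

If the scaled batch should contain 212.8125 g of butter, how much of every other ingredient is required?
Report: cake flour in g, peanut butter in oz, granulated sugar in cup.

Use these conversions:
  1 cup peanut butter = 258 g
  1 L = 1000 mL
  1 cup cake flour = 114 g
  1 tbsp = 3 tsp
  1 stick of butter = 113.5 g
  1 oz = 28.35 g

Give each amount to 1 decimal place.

cake flour: 171.0 g; peanut butter: 15.4 oz; granulated sugar: 2.1 cup

The original recipe has 283.75 g of butter, so the scaling factor is 212.8125 ÷ 283.75 = 3/4 = 0.75.
cake flour: 2 cup × 3/4 × 114 g/cup = 171.0 g
peanut butter: 2.25 cup × 3/4 × 258 g/cup ÷ 28.35 g/oz ≈ 15.4 oz
granulated sugar: 2.75 cup × 3/4 ≈ 2.1 cup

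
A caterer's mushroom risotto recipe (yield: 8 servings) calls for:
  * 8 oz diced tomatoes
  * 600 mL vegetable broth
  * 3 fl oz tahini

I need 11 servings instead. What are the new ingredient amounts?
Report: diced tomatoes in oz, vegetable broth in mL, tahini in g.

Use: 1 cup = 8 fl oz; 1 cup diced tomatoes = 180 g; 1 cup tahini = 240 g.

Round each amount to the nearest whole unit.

diced tomatoes: 11 oz; vegetable broth: 825 mL; tahini: 124 g

Scaling factor: 11/8 = 1.375.
diced tomatoes: 8 oz × 11/8 = 11 oz
vegetable broth: 600 mL × 11/8 = 825 mL
tahini: 3 fl oz × 11/8 ÷ 8 fl oz/cup × 240 g/cup ≈ 124 g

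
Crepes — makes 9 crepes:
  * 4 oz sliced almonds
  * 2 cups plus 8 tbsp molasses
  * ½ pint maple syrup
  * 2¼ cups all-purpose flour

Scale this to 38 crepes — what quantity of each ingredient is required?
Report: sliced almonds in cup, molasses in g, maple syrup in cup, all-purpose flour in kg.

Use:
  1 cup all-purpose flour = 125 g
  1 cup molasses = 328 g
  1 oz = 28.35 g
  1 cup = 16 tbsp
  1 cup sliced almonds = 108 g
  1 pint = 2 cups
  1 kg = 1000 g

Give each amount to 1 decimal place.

Scaling factor: 38/9.
sliced almonds: 4 oz × 38/9 × 28.35 g/oz ÷ 108 g/cup ≈ 4.4 cup
molasses: (2 cup + 8 tbsp = 2.5 cup) × 38/9 × 328 g/cup ≈ 3462.2 g
maple syrup: 0.5 pint × 38/9 × 2 cup/pint ≈ 4.2 cup
all-purpose flour: 2.25 cup × 38/9 × 125 g/cup ÷ 1000 g/kg ≈ 1.2 kg

sliced almonds: 4.4 cup; molasses: 3462.2 g; maple syrup: 4.2 cup; all-purpose flour: 1.2 kg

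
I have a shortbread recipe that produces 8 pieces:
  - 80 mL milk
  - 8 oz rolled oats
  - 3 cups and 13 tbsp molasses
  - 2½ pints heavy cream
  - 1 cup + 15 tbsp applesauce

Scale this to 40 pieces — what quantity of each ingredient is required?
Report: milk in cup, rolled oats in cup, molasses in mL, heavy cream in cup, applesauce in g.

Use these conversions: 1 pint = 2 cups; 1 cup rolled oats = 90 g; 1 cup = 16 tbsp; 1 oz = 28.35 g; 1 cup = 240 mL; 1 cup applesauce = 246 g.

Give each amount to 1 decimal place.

milk: 1.7 cup; rolled oats: 12.6 cup; molasses: 4575.0 mL; heavy cream: 25.0 cup; applesauce: 2383.1 g

Scaling factor: 40/8 = 5.
milk: 80 mL × 5 ÷ 240 mL/cup ≈ 1.7 cup
rolled oats: 8 oz × 5 × 28.35 g/oz ÷ 90 g/cup = 12.6 cup
molasses: (3 cup + 13 tbsp = 3.8125 cup) × 5 × 240 mL/cup = 4575.0 mL
heavy cream: 2.5 pint × 5 × 2 cup/pint = 25.0 cup
applesauce: (1 cup + 15 tbsp = 1.9375 cup) × 5 × 246 g/cup ≈ 2383.1 g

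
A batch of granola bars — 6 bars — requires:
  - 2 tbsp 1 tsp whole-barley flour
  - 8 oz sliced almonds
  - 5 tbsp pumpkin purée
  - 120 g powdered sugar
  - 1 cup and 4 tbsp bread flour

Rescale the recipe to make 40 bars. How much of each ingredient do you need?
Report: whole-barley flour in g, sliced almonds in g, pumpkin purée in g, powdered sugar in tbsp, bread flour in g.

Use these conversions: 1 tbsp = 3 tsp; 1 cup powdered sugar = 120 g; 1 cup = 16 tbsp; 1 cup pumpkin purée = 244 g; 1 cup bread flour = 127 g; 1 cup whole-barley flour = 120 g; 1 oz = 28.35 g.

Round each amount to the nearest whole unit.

Scaling factor: 40/6 = 20/3.
whole-barley flour: (2 tbsp + 1 tsp = 7/3 tbsp) × 20/3 ÷ 16 tbsp/cup × 120 g/cup ≈ 117 g
sliced almonds: 8 oz × 20/3 × 28.35 g/oz = 1512 g
pumpkin purée: 5 tbsp × 20/3 ÷ 16 tbsp/cup × 244 g/cup ≈ 508 g
powdered sugar: 120 g × 20/3 ÷ 120 g/cup × 16 tbsp/cup ≈ 107 tbsp
bread flour: (1 cup + 4 tbsp = 1.25 cup) × 20/3 × 127 g/cup ≈ 1058 g

whole-barley flour: 117 g; sliced almonds: 1512 g; pumpkin purée: 508 g; powdered sugar: 107 tbsp; bread flour: 1058 g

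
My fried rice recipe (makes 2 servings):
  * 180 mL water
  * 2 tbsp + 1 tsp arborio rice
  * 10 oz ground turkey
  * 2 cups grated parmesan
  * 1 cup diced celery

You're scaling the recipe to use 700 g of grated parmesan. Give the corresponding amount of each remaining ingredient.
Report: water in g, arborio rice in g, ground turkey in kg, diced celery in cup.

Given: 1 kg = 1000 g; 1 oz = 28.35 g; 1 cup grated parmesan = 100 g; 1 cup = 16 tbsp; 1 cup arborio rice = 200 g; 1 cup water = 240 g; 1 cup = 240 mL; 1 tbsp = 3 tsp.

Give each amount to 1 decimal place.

water: 630.0 g; arborio rice: 102.1 g; ground turkey: 1.0 kg; diced celery: 3.5 cup

The original recipe has 200 g of grated parmesan, so the scaling factor is 700 ÷ 200 = 7/2 = 3.5.
water: 180 mL × 7/2 ÷ 240 mL/cup × 240 g/cup = 630.0 g
arborio rice: (2 tbsp + 1 tsp = 7/3 tbsp) × 7/2 ÷ 16 tbsp/cup × 200 g/cup ≈ 102.1 g
ground turkey: 10 oz × 7/2 × 28.35 g/oz ÷ 1000 g/kg ≈ 1.0 kg
diced celery: 1 cup × 7/2 = 3.5 cup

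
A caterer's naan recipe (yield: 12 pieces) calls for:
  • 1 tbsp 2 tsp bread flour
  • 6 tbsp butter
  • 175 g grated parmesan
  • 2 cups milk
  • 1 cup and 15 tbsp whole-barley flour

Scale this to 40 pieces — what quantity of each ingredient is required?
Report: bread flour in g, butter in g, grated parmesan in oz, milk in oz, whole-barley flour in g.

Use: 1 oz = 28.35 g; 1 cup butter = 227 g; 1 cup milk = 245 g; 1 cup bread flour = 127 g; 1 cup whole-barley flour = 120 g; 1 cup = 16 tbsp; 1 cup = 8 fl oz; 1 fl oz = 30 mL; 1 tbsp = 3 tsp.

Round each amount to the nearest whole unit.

bread flour: 44 g; butter: 284 g; grated parmesan: 21 oz; milk: 58 oz; whole-barley flour: 775 g

Scaling factor: 40/12 = 10/3.
bread flour: (1 tbsp + 2 tsp = 5/3 tbsp) × 10/3 ÷ 16 tbsp/cup × 127 g/cup ≈ 44 g
butter: 6 tbsp × 10/3 ÷ 16 tbsp/cup × 227 g/cup ≈ 284 g
grated parmesan: 175 g × 10/3 ÷ 28.35 g/oz ≈ 21 oz
milk: 2 cup × 10/3 × 245 g/cup ÷ 28.35 g/oz ≈ 58 oz
whole-barley flour: (1 cup + 15 tbsp = 1.9375 cup) × 10/3 × 120 g/cup = 775 g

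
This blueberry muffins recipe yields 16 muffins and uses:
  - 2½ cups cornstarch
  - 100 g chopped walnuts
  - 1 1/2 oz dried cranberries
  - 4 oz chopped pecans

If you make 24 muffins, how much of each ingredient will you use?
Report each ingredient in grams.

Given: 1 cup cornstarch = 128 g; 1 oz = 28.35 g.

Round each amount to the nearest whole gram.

cornstarch: 480 g; chopped walnuts: 150 g; dried cranberries: 64 g; chopped pecans: 170 g

Scaling factor: 24/16 = 3/2 = 1.5.
cornstarch: 2.5 cup × 3/2 × 128 g/cup = 480 g
chopped walnuts: 100 g × 3/2 = 150 g
dried cranberries: 1.5 oz × 3/2 × 28.35 g/oz ≈ 64 g
chopped pecans: 4 oz × 3/2 × 28.35 g/oz ≈ 170 g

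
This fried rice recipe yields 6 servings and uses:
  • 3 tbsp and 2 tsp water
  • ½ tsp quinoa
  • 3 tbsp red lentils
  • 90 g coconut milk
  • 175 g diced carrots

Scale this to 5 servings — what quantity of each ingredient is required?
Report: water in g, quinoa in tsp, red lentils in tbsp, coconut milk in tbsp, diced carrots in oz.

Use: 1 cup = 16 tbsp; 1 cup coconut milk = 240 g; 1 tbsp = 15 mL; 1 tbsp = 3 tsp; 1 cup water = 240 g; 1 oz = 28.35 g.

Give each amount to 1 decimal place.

water: 45.8 g; quinoa: 0.4 tsp; red lentils: 2.5 tbsp; coconut milk: 5.0 tbsp; diced carrots: 5.1 oz

Scaling factor: 5/6.
water: (3 tbsp + 2 tsp = 11/3 tbsp) × 5/6 ÷ 16 tbsp/cup × 240 g/cup ≈ 45.8 g
quinoa: 0.5 tsp × 5/6 ≈ 0.4 tsp
red lentils: 3 tbsp × 5/6 = 2.5 tbsp
coconut milk: 90 g × 5/6 ÷ 240 g/cup × 16 tbsp/cup = 5.0 tbsp
diced carrots: 175 g × 5/6 ÷ 28.35 g/oz ≈ 5.1 oz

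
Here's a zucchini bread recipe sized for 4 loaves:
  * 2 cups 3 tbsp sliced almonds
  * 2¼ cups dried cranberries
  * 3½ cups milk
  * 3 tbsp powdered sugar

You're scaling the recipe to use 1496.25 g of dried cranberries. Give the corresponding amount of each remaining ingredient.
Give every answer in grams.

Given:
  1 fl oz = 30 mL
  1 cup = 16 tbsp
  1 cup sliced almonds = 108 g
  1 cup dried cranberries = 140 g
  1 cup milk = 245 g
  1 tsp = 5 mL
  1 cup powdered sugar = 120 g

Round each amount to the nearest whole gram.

sliced almonds: 1122 g; milk: 4073 g; powdered sugar: 107 g

The original recipe has 315 g of dried cranberries, so the scaling factor is 1496.25 ÷ 315 = 19/4 = 4.75.
sliced almonds: (2 cup + 3 tbsp = 2.1875 cup) × 19/4 × 108 g/cup ≈ 1122 g
milk: 3.5 cup × 19/4 × 245 g/cup ≈ 4073 g
powdered sugar: 3 tbsp × 19/4 ÷ 16 tbsp/cup × 120 g/cup ≈ 107 g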